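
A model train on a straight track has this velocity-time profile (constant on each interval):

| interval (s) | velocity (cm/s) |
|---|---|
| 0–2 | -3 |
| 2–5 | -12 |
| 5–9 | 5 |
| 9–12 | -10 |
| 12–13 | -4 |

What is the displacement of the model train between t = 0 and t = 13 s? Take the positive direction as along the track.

Displacement is the signed area under the v-t curve.
0–2 s: -3 × 2 = -6 cm
2–5 s: -12 × 3 = -36 cm
5–9 s: 5 × 4 = 20 cm
9–12 s: -10 × 3 = -30 cm
12–13 s: -4 × 1 = -4 cm
Net displacement = -56 cm

-56 cm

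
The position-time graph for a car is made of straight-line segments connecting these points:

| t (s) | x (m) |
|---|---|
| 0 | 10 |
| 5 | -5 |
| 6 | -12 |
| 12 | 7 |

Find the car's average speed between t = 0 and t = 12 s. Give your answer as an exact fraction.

Average speed = (total path length)/(elapsed time); on a piecewise-linear x-t graph the path length is Σ|Δx|.
0–5 s: |Δx| = |-5 − 10| = 15 m
5–6 s: |Δx| = |-12 − -5| = 7 m
6–12 s: |Δx| = |7 − -12| = 19 m
Total path = 41 m; average speed = 41/12 = 41/12 m/s.

41/12 m/s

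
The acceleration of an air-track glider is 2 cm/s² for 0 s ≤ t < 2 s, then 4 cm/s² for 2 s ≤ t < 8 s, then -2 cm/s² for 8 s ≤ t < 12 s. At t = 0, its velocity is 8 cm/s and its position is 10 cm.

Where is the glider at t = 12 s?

302 cm

On each constant-a segment, Δv = aΔt and Δx = v₀Δt + ½aΔt²; chain segment to segment.
0–2 s: v starts 8 cm/s; Δx = 8·2 + ½·2·2² = 20 cm; v ends 12 cm/s.
2–8 s: v starts 12 cm/s; Δx = 12·6 + ½·4·6² = 144 cm; v ends 36 cm/s.
8–12 s: v starts 36 cm/s; Δx = 36·4 + ½·-2·4² = 128 cm; v ends 28 cm/s.
x(12) = 10 + Σ Δx = 302 cm.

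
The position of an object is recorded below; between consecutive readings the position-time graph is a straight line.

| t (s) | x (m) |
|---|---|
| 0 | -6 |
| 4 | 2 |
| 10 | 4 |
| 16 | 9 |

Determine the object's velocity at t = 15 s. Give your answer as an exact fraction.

5/6 m/s

Velocity is the slope of the x-t graph on 10–16 s: (9 − 4)/(16 − 10) = 5/6 m/s.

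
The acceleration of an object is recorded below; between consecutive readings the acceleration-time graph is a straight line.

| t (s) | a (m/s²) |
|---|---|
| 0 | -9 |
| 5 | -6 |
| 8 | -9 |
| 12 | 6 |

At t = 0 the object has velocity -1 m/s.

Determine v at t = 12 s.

-67 m/s

Δv equals the area under the a-t graph; then v = v₀ + Δv.
0–5 s: ½(-9 + -6)(5) = -37.5 m/s
5–8 s: ½(-6 + -9)(3) = -22.5 m/s
8–12 s: ½(-9 + 6)(4) = -6 m/s
Δv = -66 m/s, so v(12) = -1 + (-66) = -67 m/s.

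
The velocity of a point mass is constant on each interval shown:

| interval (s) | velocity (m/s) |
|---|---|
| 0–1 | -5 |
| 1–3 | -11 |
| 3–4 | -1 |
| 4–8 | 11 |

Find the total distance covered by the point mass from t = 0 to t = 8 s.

72 m

Total distance travelled is ∫|v| dt — sum the magnitudes of each area piece.
0–1 s: |-5| × 1 = 5 m
1–3 s: |-11| × 2 = 22 m
3–4 s: |-1| × 1 = 1 m
4–8 s: |11| × 4 = 44 m
Total distance = 72 m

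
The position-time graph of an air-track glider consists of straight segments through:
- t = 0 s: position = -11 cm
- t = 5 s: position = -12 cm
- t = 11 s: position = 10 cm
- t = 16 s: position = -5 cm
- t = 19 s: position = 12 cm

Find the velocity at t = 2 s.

-0.2 cm/s

Velocity is the slope of the x-t graph on 0–5 s: (-12 − -11)/(5 − 0) = -0.2 cm/s.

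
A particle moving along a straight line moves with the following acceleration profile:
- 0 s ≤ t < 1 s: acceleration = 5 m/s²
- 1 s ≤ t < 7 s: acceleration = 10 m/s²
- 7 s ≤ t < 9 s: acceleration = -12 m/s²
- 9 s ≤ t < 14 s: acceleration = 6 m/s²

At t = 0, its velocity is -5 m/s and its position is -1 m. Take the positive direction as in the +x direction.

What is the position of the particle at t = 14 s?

527.5 m

On each constant-a segment, Δv = aΔt and Δx = v₀Δt + ½aΔt²; chain segment to segment.
0–1 s: v starts -5 m/s; Δx = -5·1 + ½·5·1² = -2.5 m; v ends 0 m/s.
1–7 s: v starts 0 m/s; Δx = 0·6 + ½·10·6² = 180 m; v ends 60 m/s.
7–9 s: v starts 60 m/s; Δx = 60·2 + ½·-12·2² = 96 m; v ends 36 m/s.
9–14 s: v starts 36 m/s; Δx = 36·5 + ½·6·5² = 255 m; v ends 66 m/s.
x(14) = -1 + Σ Δx = 527.5 m.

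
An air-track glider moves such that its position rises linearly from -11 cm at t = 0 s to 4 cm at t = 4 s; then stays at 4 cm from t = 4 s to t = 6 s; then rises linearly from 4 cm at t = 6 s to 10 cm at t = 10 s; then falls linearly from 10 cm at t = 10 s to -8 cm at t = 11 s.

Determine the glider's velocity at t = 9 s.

1.5 cm/s

Velocity is the slope of the x-t graph on 6–10 s: (10 − 4)/(10 − 6) = 1.5 cm/s.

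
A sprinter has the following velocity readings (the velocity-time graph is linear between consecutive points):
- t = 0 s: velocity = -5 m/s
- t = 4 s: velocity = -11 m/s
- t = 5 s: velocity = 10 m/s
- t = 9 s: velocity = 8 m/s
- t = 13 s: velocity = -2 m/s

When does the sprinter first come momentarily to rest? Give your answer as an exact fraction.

t = 95/21 s

v changes sign on 4–5 s (from -11 to 10); the graph is linear there, so v = 0 at t = 4 + (11)·(5 − 4)/(10 − -11) = 95/21 s.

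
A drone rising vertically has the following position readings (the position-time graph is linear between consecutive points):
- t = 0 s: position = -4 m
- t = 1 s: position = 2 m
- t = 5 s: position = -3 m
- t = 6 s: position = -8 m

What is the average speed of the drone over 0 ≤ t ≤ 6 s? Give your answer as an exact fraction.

Average speed = (total path length)/(elapsed time); on a piecewise-linear x-t graph the path length is Σ|Δx|.
0–1 s: |Δx| = |2 − -4| = 6 m
1–5 s: |Δx| = |-3 − 2| = 5 m
5–6 s: |Δx| = |-8 − -3| = 5 m
Total path = 16 m; average speed = 16/6 = 8/3 m/s.

8/3 m/s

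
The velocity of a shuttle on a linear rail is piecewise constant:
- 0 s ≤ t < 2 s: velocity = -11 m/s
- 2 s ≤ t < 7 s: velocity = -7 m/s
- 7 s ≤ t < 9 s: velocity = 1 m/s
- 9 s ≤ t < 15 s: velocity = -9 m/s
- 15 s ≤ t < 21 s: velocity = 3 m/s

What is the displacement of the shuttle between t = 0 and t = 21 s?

-91 m

Displacement is the signed area under the v-t curve.
0–2 s: -11 × 2 = -22 m
2–7 s: -7 × 5 = -35 m
7–9 s: 1 × 2 = 2 m
9–15 s: -9 × 6 = -54 m
15–21 s: 3 × 6 = 18 m
Net displacement = -91 m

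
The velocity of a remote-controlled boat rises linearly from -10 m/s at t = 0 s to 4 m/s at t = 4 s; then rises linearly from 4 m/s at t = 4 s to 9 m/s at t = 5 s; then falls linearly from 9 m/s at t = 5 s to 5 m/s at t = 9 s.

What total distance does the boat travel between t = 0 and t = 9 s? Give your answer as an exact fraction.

715/14 m

Distance (not displacement) is the total path length: add the absolute areas under v-t.
0–4 s: v = 0 at t = 20/7 s; triangle areas 100/7 + 16/7 = 116/7 m
4–5 s: |½(4 + 9)(1)| = 6.5 m
5–9 s: |½(9 + 5)(4)| = 28 m
Total distance = 715/14 m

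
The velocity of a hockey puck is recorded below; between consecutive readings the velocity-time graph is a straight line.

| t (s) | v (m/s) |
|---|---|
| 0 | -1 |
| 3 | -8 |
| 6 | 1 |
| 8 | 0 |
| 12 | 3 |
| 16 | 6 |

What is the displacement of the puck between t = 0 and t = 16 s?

1 m

Net displacement equals the area under the velocity-time graph (areas below the axis count negative).
0–3 s: ½(-1 + -8)(3) = -13.5 m
3–6 s: ½(-8 + 1)(3) = -10.5 m
6–8 s: ½(1 + 0)(2) = 1 m
8–12 s: ½(0 + 3)(4) = 6 m
12–16 s: ½(3 + 6)(4) = 18 m
Net displacement = 1 m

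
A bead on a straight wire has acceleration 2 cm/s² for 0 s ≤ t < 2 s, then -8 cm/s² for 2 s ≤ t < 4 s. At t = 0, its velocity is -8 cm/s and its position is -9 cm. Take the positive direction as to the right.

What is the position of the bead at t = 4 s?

-45 cm

On each constant-a segment, Δv = aΔt and Δx = v₀Δt + ½aΔt²; chain segment to segment.
0–2 s: v starts -8 cm/s; Δx = -8·2 + ½·2·2² = -12 cm; v ends -4 cm/s.
2–4 s: v starts -4 cm/s; Δx = -4·2 + ½·-8·2² = -24 cm; v ends -20 cm/s.
x(4) = -9 + Σ Δx = -45 cm.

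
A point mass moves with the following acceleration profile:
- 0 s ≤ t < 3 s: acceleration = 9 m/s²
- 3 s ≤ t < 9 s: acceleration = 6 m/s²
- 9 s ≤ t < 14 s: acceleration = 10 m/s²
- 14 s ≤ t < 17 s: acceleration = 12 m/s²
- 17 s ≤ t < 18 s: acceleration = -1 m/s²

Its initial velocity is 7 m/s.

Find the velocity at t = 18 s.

155 m/s

Δv equals the area under the a-t graph; then v = v₀ + Δv.
0–3 s: 9 × 3 = 27 m/s
3–9 s: 6 × 6 = 36 m/s
9–14 s: 10 × 5 = 50 m/s
14–17 s: 12 × 3 = 36 m/s
17–18 s: -1 × 1 = -1 m/s
Δv = 148 m/s, so v(18) = 7 + (148) = 155 m/s.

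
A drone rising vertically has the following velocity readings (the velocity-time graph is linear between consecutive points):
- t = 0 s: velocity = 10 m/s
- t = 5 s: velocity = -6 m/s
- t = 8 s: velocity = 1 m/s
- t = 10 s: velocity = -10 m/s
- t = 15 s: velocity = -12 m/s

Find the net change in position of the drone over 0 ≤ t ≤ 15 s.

Net displacement equals the area under the velocity-time graph (areas below the axis count negative).
0–5 s: ½(10 + -6)(5) = 10 m
5–8 s: ½(-6 + 1)(3) = -7.5 m
8–10 s: ½(1 + -10)(2) = -9 m
10–15 s: ½(-10 + -12)(5) = -55 m
Net displacement = -61.5 m

-61.5 m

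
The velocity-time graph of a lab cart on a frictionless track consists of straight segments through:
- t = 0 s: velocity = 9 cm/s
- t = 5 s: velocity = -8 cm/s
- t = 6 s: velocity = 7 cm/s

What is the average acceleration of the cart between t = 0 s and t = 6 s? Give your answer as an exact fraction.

Average acceleration = Δv/Δt = (7 − 9)/(6 − 0) = -1/3 cm/s².

-1/3 cm/s²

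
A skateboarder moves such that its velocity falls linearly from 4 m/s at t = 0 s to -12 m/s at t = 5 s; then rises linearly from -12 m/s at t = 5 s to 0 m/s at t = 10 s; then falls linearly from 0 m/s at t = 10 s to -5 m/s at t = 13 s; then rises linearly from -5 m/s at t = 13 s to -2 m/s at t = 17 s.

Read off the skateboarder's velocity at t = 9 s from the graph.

On 5–10 s the graph is linear from -12 to 0 m/s: v(9) = -12 + (0 − -12)·(9 − 5)/(10 − 5) = -2.4 m/s.

-2.4 m/s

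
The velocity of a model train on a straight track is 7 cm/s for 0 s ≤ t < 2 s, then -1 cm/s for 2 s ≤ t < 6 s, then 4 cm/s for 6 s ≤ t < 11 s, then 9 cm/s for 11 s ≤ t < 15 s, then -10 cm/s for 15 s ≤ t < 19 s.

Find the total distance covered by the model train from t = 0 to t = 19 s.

114 cm

Total distance travelled is ∫|v| dt — sum the magnitudes of each area piece.
0–2 s: |7| × 2 = 14 cm
2–6 s: |-1| × 4 = 4 cm
6–11 s: |4| × 5 = 20 cm
11–15 s: |9| × 4 = 36 cm
15–19 s: |-10| × 4 = 40 cm
Total distance = 114 cm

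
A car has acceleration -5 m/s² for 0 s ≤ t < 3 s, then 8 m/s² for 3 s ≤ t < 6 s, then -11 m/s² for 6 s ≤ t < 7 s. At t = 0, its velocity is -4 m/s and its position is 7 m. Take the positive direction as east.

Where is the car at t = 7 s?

-49 m

On each constant-a segment, Δv = aΔt and Δx = v₀Δt + ½aΔt²; chain segment to segment.
0–3 s: v starts -4 m/s; Δx = -4·3 + ½·-5·3² = -34.5 m; v ends -19 m/s.
3–6 s: v starts -19 m/s; Δx = -19·3 + ½·8·3² = -21 m; v ends 5 m/s.
6–7 s: v starts 5 m/s; Δx = 5·1 + ½·-11·1² = -0.5 m; v ends -6 m/s.
x(7) = 7 + Σ Δx = -49 m.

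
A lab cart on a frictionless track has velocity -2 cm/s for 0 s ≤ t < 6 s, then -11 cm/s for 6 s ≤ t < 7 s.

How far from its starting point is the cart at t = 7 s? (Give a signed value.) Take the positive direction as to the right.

Displacement is the signed area under the v-t curve.
0–6 s: -2 × 6 = -12 cm
6–7 s: -11 × 1 = -11 cm
Net displacement = -23 cm

-23 cm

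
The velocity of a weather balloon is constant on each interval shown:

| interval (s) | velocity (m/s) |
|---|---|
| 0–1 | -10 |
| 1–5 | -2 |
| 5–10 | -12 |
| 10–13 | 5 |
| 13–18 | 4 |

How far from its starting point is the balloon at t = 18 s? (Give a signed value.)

-43 m

Net displacement equals the area under the velocity-time graph (areas below the axis count negative).
0–1 s: -10 × 1 = -10 m
1–5 s: -2 × 4 = -8 m
5–10 s: -12 × 5 = -60 m
10–13 s: 5 × 3 = 15 m
13–18 s: 4 × 5 = 20 m
Net displacement = -43 m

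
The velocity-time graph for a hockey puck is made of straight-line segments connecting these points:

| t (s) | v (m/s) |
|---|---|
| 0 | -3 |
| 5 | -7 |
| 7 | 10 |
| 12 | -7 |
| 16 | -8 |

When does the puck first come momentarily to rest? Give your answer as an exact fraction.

v changes sign on 5–7 s (from -7 to 10); the graph is linear there, so v = 0 at t = 5 + (7)·(7 − 5)/(10 − -7) = 99/17 s.

t = 99/17 s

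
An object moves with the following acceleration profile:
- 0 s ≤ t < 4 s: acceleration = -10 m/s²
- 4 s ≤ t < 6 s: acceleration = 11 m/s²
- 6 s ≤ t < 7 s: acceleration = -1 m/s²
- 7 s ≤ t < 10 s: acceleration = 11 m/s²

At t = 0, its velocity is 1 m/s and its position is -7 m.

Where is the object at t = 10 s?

-161 m

On each constant-a segment, Δv = aΔt and Δx = v₀Δt + ½aΔt²; chain segment to segment.
0–4 s: v starts 1 m/s; Δx = 1·4 + ½·-10·4² = -76 m; v ends -39 m/s.
4–6 s: v starts -39 m/s; Δx = -39·2 + ½·11·2² = -56 m; v ends -17 m/s.
6–7 s: v starts -17 m/s; Δx = -17·1 + ½·-1·1² = -17.5 m; v ends -18 m/s.
7–10 s: v starts -18 m/s; Δx = -18·3 + ½·11·3² = -4.5 m; v ends 15 m/s.
x(10) = -7 + Σ Δx = -161 m.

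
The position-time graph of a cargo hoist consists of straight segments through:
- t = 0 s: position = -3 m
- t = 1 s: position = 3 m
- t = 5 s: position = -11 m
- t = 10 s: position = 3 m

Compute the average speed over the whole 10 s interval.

Average speed = (total path length)/(elapsed time); on a piecewise-linear x-t graph the path length is Σ|Δx|.
0–1 s: |Δx| = |3 − -3| = 6 m
1–5 s: |Δx| = |-11 − 3| = 14 m
5–10 s: |Δx| = |3 − -11| = 14 m
Total path = 34 m; average speed = 34/10 = 3.4 m/s.

3.4 m/s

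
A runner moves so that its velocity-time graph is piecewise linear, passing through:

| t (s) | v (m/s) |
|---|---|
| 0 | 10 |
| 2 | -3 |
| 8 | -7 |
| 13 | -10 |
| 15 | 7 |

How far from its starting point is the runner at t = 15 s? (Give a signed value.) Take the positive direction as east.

Net displacement equals the area under the velocity-time graph (areas below the axis count negative).
0–2 s: ½(10 + -3)(2) = 7 m
2–8 s: ½(-3 + -7)(6) = -30 m
8–13 s: ½(-7 + -10)(5) = -42.5 m
13–15 s: ½(-10 + 7)(2) = -3 m
Net displacement = -68.5 m

-68.5 m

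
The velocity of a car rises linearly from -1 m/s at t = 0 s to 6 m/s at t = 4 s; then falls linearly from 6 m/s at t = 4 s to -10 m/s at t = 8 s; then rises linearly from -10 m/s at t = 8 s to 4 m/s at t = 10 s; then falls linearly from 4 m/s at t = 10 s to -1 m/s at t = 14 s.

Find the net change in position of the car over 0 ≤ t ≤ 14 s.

Net displacement equals the area under the velocity-time graph (areas below the axis count negative).
0–4 s: ½(-1 + 6)(4) = 10 m
4–8 s: ½(6 + -10)(4) = -8 m
8–10 s: ½(-10 + 4)(2) = -6 m
10–14 s: ½(4 + -1)(4) = 6 m
Net displacement = 2 m

2 m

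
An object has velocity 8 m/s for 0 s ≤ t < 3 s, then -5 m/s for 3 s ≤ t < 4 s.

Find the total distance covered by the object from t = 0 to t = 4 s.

29 m

Distance (not displacement) is the total path length: add the absolute areas under v-t.
0–3 s: |8| × 3 = 24 m
3–4 s: |-5| × 1 = 5 m
Total distance = 29 m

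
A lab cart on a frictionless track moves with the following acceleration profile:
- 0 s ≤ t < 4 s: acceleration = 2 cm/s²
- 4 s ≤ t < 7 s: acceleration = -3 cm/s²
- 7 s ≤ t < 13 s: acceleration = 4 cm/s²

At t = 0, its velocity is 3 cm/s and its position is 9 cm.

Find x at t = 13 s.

140.5 cm

On each constant-a segment, Δv = aΔt and Δx = v₀Δt + ½aΔt²; chain segment to segment.
0–4 s: v starts 3 cm/s; Δx = 3·4 + ½·2·4² = 28 cm; v ends 11 cm/s.
4–7 s: v starts 11 cm/s; Δx = 11·3 + ½·-3·3² = 19.5 cm; v ends 2 cm/s.
7–13 s: v starts 2 cm/s; Δx = 2·6 + ½·4·6² = 84 cm; v ends 26 cm/s.
x(13) = 9 + Σ Δx = 140.5 cm.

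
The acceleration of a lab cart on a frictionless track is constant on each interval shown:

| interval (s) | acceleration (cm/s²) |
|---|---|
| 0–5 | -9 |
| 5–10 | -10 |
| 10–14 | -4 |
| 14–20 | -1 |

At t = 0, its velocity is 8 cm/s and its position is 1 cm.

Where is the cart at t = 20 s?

-1397.5 cm

On each constant-a segment, Δv = aΔt and Δx = v₀Δt + ½aΔt²; chain segment to segment.
0–5 s: v starts 8 cm/s; Δx = 8·5 + ½·-9·5² = -72.5 cm; v ends -37 cm/s.
5–10 s: v starts -37 cm/s; Δx = -37·5 + ½·-10·5² = -310 cm; v ends -87 cm/s.
10–14 s: v starts -87 cm/s; Δx = -87·4 + ½·-4·4² = -380 cm; v ends -103 cm/s.
14–20 s: v starts -103 cm/s; Δx = -103·6 + ½·-1·6² = -636 cm; v ends -109 cm/s.
x(20) = 1 + Σ Δx = -1397.5 cm.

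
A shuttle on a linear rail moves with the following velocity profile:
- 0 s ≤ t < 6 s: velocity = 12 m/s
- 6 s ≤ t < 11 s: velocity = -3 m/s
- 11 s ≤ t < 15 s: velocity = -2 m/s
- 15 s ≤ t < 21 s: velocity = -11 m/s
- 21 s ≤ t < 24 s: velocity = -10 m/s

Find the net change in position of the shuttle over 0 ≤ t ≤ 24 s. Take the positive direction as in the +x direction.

Net displacement equals the area under the velocity-time graph (areas below the axis count negative).
0–6 s: 12 × 6 = 72 m
6–11 s: -3 × 5 = -15 m
11–15 s: -2 × 4 = -8 m
15–21 s: -11 × 6 = -66 m
21–24 s: -10 × 3 = -30 m
Net displacement = -47 m

-47 m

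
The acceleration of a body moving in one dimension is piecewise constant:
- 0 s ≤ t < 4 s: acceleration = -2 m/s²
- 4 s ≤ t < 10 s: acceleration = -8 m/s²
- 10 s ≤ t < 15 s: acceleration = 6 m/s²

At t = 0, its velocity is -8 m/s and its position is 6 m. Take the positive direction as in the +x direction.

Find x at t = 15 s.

On each constant-a segment, Δv = aΔt and Δx = v₀Δt + ½aΔt²; chain segment to segment.
0–4 s: v starts -8 m/s; Δx = -8·4 + ½·-2·4² = -48 m; v ends -16 m/s.
4–10 s: v starts -16 m/s; Δx = -16·6 + ½·-8·6² = -240 m; v ends -64 m/s.
10–15 s: v starts -64 m/s; Δx = -64·5 + ½·6·5² = -245 m; v ends -34 m/s.
x(15) = 6 + Σ Δx = -527 m.

-527 m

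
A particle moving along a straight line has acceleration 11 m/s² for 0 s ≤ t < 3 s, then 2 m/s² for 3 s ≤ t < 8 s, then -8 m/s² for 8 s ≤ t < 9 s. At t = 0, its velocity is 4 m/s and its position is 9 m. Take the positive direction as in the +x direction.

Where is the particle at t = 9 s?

323.5 m

On each constant-a segment, Δv = aΔt and Δx = v₀Δt + ½aΔt²; chain segment to segment.
0–3 s: v starts 4 m/s; Δx = 4·3 + ½·11·3² = 61.5 m; v ends 37 m/s.
3–8 s: v starts 37 m/s; Δx = 37·5 + ½·2·5² = 210 m; v ends 47 m/s.
8–9 s: v starts 47 m/s; Δx = 47·1 + ½·-8·1² = 43 m; v ends 39 m/s.
x(9) = 9 + Σ Δx = 323.5 m.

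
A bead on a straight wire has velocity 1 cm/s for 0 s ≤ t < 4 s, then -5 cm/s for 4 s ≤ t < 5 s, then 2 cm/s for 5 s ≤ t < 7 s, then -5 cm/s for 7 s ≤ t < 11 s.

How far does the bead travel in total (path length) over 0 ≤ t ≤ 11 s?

Distance (not displacement) is the total path length: add the absolute areas under v-t.
0–4 s: |1| × 4 = 4 cm
4–5 s: |-5| × 1 = 5 cm
5–7 s: |2| × 2 = 4 cm
7–11 s: |-5| × 4 = 20 cm
Total distance = 33 cm

33 cm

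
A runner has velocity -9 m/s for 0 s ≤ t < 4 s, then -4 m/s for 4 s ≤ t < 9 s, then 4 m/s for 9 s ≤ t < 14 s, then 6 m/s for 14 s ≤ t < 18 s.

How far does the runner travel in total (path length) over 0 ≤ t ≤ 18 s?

100 m

Total distance travelled is ∫|v| dt — sum the magnitudes of each area piece.
0–4 s: |-9| × 4 = 36 m
4–9 s: |-4| × 5 = 20 m
9–14 s: |4| × 5 = 20 m
14–18 s: |6| × 4 = 24 m
Total distance = 100 m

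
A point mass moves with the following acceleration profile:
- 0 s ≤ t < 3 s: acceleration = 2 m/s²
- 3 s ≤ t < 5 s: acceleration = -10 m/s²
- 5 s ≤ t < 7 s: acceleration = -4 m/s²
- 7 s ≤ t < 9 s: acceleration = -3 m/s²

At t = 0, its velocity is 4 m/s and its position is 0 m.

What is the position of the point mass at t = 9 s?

On each constant-a segment, Δv = aΔt and Δx = v₀Δt + ½aΔt²; chain segment to segment.
0–3 s: v starts 4 m/s; Δx = 4·3 + ½·2·3² = 21 m; v ends 10 m/s.
3–5 s: v starts 10 m/s; Δx = 10·2 + ½·-10·2² = 0 m; v ends -10 m/s.
5–7 s: v starts -10 m/s; Δx = -10·2 + ½·-4·2² = -28 m; v ends -18 m/s.
7–9 s: v starts -18 m/s; Δx = -18·2 + ½·-3·2² = -42 m; v ends -24 m/s.
x(9) = 0 + Σ Δx = -49 m.

-49 m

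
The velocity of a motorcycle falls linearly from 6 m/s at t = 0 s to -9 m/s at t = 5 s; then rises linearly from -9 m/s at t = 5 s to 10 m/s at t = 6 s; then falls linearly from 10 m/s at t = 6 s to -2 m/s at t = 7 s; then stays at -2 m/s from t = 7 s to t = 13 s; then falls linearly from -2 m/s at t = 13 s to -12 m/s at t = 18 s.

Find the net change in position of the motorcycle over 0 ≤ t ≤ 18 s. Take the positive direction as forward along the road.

Displacement is the signed area under the v-t curve.
0–5 s: ½(6 + -9)(5) = -7.5 m
5–6 s: ½(-9 + 10)(1) = 0.5 m
6–7 s: ½(10 + -2)(1) = 4 m
7–13 s: -2 × 6 = -12 m
13–18 s: ½(-2 + -12)(5) = -35 m
Net displacement = -50 m

-50 m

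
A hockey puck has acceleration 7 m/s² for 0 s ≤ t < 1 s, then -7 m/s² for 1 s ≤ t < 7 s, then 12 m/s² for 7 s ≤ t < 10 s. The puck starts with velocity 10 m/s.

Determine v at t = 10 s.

Δv equals the area under the a-t graph; then v = v₀ + Δv.
0–1 s: 7 × 1 = 7 m/s
1–7 s: -7 × 6 = -42 m/s
7–10 s: 12 × 3 = 36 m/s
Δv = 1 m/s, so v(10) = 10 + (1) = 11 m/s.

11 m/s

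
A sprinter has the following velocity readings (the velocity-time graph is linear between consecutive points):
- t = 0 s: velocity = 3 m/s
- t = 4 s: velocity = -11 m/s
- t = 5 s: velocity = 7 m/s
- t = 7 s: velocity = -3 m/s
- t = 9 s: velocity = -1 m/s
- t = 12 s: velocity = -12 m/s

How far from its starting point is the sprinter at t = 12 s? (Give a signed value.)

-37.5 m

Displacement is the signed area under the v-t curve.
0–4 s: ½(3 + -11)(4) = -16 m
4–5 s: ½(-11 + 7)(1) = -2 m
5–7 s: ½(7 + -3)(2) = 4 m
7–9 s: ½(-3 + -1)(2) = -4 m
9–12 s: ½(-1 + -12)(3) = -19.5 m
Net displacement = -37.5 m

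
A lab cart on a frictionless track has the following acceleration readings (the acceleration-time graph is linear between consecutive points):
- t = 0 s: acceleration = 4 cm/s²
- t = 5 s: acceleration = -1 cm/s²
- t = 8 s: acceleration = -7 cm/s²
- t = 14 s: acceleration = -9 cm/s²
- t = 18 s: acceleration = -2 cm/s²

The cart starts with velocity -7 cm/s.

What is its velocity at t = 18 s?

Δv equals the area under the a-t graph; then v = v₀ + Δv.
0–5 s: ½(4 + -1)(5) = 7.5 cm/s
5–8 s: ½(-1 + -7)(3) = -12 cm/s
8–14 s: ½(-7 + -9)(6) = -48 cm/s
14–18 s: ½(-9 + -2)(4) = -22 cm/s
Δv = -74.5 cm/s, so v(18) = -7 + (-74.5) = -81.5 cm/s.

-81.5 cm/s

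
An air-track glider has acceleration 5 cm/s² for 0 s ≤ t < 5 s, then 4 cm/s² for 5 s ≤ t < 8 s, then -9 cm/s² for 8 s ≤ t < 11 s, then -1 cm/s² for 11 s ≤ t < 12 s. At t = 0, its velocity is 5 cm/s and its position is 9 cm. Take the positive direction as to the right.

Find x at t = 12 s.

304.5 cm

On each constant-a segment, Δv = aΔt and Δx = v₀Δt + ½aΔt²; chain segment to segment.
0–5 s: v starts 5 cm/s; Δx = 5·5 + ½·5·5² = 87.5 cm; v ends 30 cm/s.
5–8 s: v starts 30 cm/s; Δx = 30·3 + ½·4·3² = 108 cm; v ends 42 cm/s.
8–11 s: v starts 42 cm/s; Δx = 42·3 + ½·-9·3² = 85.5 cm; v ends 15 cm/s.
11–12 s: v starts 15 cm/s; Δx = 15·1 + ½·-1·1² = 14.5 cm; v ends 14 cm/s.
x(12) = 9 + Σ Δx = 304.5 cm.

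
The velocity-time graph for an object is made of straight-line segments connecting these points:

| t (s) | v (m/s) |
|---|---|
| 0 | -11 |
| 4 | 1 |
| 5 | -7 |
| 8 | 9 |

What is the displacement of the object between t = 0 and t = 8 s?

-20 m

Displacement is the signed area under the v-t curve.
0–4 s: ½(-11 + 1)(4) = -20 m
4–5 s: ½(1 + -7)(1) = -3 m
5–8 s: ½(-7 + 9)(3) = 3 m
Net displacement = -20 m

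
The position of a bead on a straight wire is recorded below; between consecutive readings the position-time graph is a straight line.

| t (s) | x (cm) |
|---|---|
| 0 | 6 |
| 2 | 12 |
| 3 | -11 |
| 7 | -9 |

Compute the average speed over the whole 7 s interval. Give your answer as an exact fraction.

Average speed = (total path length)/(elapsed time); on a piecewise-linear x-t graph the path length is Σ|Δx|.
0–2 s: |Δx| = |12 − 6| = 6 cm
2–3 s: |Δx| = |-11 − 12| = 23 cm
3–7 s: |Δx| = |-9 − -11| = 2 cm
Total path = 31 cm; average speed = 31/7 = 31/7 cm/s.

31/7 cm/s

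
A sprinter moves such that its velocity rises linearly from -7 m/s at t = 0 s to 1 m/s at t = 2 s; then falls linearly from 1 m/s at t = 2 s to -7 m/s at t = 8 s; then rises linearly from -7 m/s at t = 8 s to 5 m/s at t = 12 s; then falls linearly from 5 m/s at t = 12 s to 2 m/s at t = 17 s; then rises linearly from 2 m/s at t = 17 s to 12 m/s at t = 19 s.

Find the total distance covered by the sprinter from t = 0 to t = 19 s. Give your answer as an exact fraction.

413/6 m

Distance (not displacement) is the total path length: add the absolute areas under v-t.
0–2 s: v = 0 at t = 1.75 s; triangle areas 6.125 + 0.125 = 6.25 m
2–8 s: v = 0 at t = 2.75 s; triangle areas 0.375 + 18.375 = 18.75 m
8–12 s: v = 0 at t = 31/3 s; triangle areas 49/6 + 25/6 = 37/3 m
12–17 s: |½(5 + 2)(5)| = 17.5 m
17–19 s: |½(2 + 12)(2)| = 14 m
Total distance = 413/6 m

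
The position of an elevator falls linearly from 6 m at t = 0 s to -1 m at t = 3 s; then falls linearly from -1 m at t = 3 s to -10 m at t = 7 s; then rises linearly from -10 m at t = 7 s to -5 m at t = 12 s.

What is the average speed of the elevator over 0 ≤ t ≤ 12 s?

1.75 m/s

Average speed = (total path length)/(elapsed time); on a piecewise-linear x-t graph the path length is Σ|Δx|.
0–3 s: |Δx| = |-1 − 6| = 7 m
3–7 s: |Δx| = |-10 − -1| = 9 m
7–12 s: |Δx| = |-5 − -10| = 5 m
Total path = 21 m; average speed = 21/12 = 1.75 m/s.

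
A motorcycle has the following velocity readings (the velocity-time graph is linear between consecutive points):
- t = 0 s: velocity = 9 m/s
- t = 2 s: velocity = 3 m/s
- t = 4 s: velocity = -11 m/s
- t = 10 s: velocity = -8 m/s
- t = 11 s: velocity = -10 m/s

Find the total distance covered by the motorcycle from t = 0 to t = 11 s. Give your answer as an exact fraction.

611/7 m

Distance (not displacement) is the total path length: add the absolute areas under v-t.
0–2 s: |½(9 + 3)(2)| = 12 m
2–4 s: v = 0 at t = 17/7 s; triangle areas 9/14 + 121/14 = 65/7 m
4–10 s: |½(-11 + -8)(6)| = 57 m
10–11 s: |½(-8 + -10)(1)| = 9 m
Total distance = 611/7 m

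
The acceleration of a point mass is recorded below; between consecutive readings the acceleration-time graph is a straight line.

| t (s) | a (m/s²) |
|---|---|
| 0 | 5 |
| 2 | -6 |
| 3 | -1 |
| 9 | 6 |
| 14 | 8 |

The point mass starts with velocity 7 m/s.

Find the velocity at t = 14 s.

52.5 m/s

Δv equals the area under the a-t graph; then v = v₀ + Δv.
0–2 s: ½(5 + -6)(2) = -1 m/s
2–3 s: ½(-6 + -1)(1) = -3.5 m/s
3–9 s: ½(-1 + 6)(6) = 15 m/s
9–14 s: ½(6 + 8)(5) = 35 m/s
Δv = 45.5 m/s, so v(14) = 7 + (45.5) = 52.5 m/s.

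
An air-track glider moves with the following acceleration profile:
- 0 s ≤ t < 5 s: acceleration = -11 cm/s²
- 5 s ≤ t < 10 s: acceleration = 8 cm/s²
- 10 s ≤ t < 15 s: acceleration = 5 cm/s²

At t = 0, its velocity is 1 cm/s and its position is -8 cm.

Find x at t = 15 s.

On each constant-a segment, Δv = aΔt and Δx = v₀Δt + ½aΔt²; chain segment to segment.
0–5 s: v starts 1 cm/s; Δx = 1·5 + ½·-11·5² = -132.5 cm; v ends -54 cm/s.
5–10 s: v starts -54 cm/s; Δx = -54·5 + ½·8·5² = -170 cm; v ends -14 cm/s.
10–15 s: v starts -14 cm/s; Δx = -14·5 + ½·5·5² = -7.5 cm; v ends 11 cm/s.
x(15) = -8 + Σ Δx = -318 cm.

-318 cm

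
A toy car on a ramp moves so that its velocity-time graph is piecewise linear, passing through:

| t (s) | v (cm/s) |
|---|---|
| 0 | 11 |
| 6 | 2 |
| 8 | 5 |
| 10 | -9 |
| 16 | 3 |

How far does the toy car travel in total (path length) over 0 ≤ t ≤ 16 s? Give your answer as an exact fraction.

1065/14 cm

Total distance travelled is ∫|v| dt — sum the magnitudes of each area piece.
0–6 s: |½(11 + 2)(6)| = 39 cm
6–8 s: |½(2 + 5)(2)| = 7 cm
8–10 s: v = 0 at t = 61/7 s; triangle areas 25/14 + 81/14 = 53/7 cm
10–16 s: v = 0 at t = 14.5 s; triangle areas 20.25 + 2.25 = 22.5 cm
Total distance = 1065/14 cm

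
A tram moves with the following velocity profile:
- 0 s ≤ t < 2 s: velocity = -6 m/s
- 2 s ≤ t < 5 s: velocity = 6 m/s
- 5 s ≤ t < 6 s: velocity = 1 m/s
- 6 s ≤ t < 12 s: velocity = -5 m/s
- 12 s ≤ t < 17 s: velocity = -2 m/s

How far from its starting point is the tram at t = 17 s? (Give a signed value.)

-33 m

Displacement is the signed area under the v-t curve.
0–2 s: -6 × 2 = -12 m
2–5 s: 6 × 3 = 18 m
5–6 s: 1 × 1 = 1 m
6–12 s: -5 × 6 = -30 m
12–17 s: -2 × 5 = -10 m
Net displacement = -33 m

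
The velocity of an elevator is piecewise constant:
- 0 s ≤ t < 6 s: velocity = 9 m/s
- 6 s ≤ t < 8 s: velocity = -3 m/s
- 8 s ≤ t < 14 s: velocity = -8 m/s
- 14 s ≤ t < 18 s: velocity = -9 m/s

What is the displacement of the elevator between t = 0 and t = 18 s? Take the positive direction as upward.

-36 m

Displacement is the signed area under the v-t curve.
0–6 s: 9 × 6 = 54 m
6–8 s: -3 × 2 = -6 m
8–14 s: -8 × 6 = -48 m
14–18 s: -9 × 4 = -36 m
Net displacement = -36 m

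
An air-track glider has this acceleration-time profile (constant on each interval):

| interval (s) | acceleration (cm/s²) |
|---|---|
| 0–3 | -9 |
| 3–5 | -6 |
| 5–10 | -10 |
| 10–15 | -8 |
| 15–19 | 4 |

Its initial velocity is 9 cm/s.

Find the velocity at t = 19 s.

-104 cm/s

Δv equals the area under the a-t graph; then v = v₀ + Δv.
0–3 s: -9 × 3 = -27 cm/s
3–5 s: -6 × 2 = -12 cm/s
5–10 s: -10 × 5 = -50 cm/s
10–15 s: -8 × 5 = -40 cm/s
15–19 s: 4 × 4 = 16 cm/s
Δv = -113 cm/s, so v(19) = 9 + (-113) = -104 cm/s.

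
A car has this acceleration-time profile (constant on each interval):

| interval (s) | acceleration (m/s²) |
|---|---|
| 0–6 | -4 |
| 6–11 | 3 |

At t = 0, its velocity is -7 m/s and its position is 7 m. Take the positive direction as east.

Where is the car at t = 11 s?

-224.5 m

On each constant-a segment, Δv = aΔt and Δx = v₀Δt + ½aΔt²; chain segment to segment.
0–6 s: v starts -7 m/s; Δx = -7·6 + ½·-4·6² = -114 m; v ends -31 m/s.
6–11 s: v starts -31 m/s; Δx = -31·5 + ½·3·5² = -117.5 m; v ends -16 m/s.
x(11) = 7 + Σ Δx = -224.5 m.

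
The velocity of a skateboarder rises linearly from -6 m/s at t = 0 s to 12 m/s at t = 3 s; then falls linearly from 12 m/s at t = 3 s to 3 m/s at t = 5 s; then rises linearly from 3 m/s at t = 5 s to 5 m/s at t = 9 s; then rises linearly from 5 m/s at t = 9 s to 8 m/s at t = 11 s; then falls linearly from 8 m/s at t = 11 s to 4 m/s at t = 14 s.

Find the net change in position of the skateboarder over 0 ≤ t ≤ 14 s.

Net displacement equals the area under the velocity-time graph (areas below the axis count negative).
0–3 s: ½(-6 + 12)(3) = 9 m
3–5 s: ½(12 + 3)(2) = 15 m
5–9 s: ½(3 + 5)(4) = 16 m
9–11 s: ½(5 + 8)(2) = 13 m
11–14 s: ½(8 + 4)(3) = 18 m
Net displacement = 71 m

71 m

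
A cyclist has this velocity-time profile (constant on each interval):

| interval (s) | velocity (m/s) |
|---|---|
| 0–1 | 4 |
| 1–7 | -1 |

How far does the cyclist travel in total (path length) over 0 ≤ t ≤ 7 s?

10 m

Total distance travelled is ∫|v| dt — sum the magnitudes of each area piece.
0–1 s: |4| × 1 = 4 m
1–7 s: |-1| × 6 = 6 m
Total distance = 10 m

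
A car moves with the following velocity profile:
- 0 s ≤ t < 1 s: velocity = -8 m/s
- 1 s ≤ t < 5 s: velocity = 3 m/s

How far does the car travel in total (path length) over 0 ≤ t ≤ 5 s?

Distance (not displacement) is the total path length: add the absolute areas under v-t.
0–1 s: |-8| × 1 = 8 m
1–5 s: |3| × 4 = 12 m
Total distance = 20 m

20 m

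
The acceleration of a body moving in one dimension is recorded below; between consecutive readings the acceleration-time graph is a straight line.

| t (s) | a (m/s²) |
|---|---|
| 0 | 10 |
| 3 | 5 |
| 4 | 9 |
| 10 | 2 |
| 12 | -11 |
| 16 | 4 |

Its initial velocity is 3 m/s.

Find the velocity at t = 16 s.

Δv equals the area under the a-t graph; then v = v₀ + Δv.
0–3 s: ½(10 + 5)(3) = 22.5 m/s
3–4 s: ½(5 + 9)(1) = 7 m/s
4–10 s: ½(9 + 2)(6) = 33 m/s
10–12 s: ½(2 + -11)(2) = -9 m/s
12–16 s: ½(-11 + 4)(4) = -14 m/s
Δv = 39.5 m/s, so v(16) = 3 + (39.5) = 42.5 m/s.

42.5 m/s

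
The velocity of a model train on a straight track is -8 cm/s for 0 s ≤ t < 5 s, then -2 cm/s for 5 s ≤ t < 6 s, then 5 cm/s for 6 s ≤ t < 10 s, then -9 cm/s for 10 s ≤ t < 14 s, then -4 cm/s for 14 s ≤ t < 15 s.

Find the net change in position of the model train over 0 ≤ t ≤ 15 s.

-62 cm

Net displacement equals the area under the velocity-time graph (areas below the axis count negative).
0–5 s: -8 × 5 = -40 cm
5–6 s: -2 × 1 = -2 cm
6–10 s: 5 × 4 = 20 cm
10–14 s: -9 × 4 = -36 cm
14–15 s: -4 × 1 = -4 cm
Net displacement = -62 cm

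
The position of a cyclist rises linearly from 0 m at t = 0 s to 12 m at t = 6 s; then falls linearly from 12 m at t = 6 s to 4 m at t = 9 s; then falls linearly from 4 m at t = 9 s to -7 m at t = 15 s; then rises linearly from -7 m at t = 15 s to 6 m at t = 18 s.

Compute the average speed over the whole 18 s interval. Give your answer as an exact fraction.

Average speed = (total path length)/(elapsed time); on a piecewise-linear x-t graph the path length is Σ|Δx|.
0–6 s: |Δx| = |12 − 0| = 12 m
6–9 s: |Δx| = |4 − 12| = 8 m
9–15 s: |Δx| = |-7 − 4| = 11 m
15–18 s: |Δx| = |6 − -7| = 13 m
Total path = 44 m; average speed = 44/18 = 22/9 m/s.

22/9 m/s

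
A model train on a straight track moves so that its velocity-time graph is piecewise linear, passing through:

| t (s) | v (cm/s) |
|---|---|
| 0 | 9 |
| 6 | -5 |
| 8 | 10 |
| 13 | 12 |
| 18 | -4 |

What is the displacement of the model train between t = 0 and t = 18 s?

92 cm

Displacement is the signed area under the v-t curve.
0–6 s: ½(9 + -5)(6) = 12 cm
6–8 s: ½(-5 + 10)(2) = 5 cm
8–13 s: ½(10 + 12)(5) = 55 cm
13–18 s: ½(12 + -4)(5) = 20 cm
Net displacement = 92 cm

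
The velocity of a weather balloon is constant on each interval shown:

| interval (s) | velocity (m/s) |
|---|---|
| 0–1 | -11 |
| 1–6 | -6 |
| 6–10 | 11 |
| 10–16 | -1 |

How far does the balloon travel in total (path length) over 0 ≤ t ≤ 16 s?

Distance (not displacement) is the total path length: add the absolute areas under v-t.
0–1 s: |-11| × 1 = 11 m
1–6 s: |-6| × 5 = 30 m
6–10 s: |11| × 4 = 44 m
10–16 s: |-1| × 6 = 6 m
Total distance = 91 m

91 m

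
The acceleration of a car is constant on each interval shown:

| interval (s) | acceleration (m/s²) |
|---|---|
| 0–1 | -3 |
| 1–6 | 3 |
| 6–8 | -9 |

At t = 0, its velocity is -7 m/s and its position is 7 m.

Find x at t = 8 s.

-22 m

On each constant-a segment, Δv = aΔt and Δx = v₀Δt + ½aΔt²; chain segment to segment.
0–1 s: v starts -7 m/s; Δx = -7·1 + ½·-3·1² = -8.5 m; v ends -10 m/s.
1–6 s: v starts -10 m/s; Δx = -10·5 + ½·3·5² = -12.5 m; v ends 5 m/s.
6–8 s: v starts 5 m/s; Δx = 5·2 + ½·-9·2² = -8 m; v ends -13 m/s.
x(8) = 7 + Σ Δx = -22 m.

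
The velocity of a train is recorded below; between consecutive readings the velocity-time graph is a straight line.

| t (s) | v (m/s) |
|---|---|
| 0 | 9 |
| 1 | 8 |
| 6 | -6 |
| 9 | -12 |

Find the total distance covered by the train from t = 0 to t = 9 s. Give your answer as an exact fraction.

747/14 m

Total distance travelled is ∫|v| dt — sum the magnitudes of each area piece.
0–1 s: |½(9 + 8)(1)| = 8.5 m
1–6 s: v = 0 at t = 27/7 s; triangle areas 80/7 + 45/7 = 125/7 m
6–9 s: |½(-6 + -12)(3)| = 27 m
Total distance = 747/14 m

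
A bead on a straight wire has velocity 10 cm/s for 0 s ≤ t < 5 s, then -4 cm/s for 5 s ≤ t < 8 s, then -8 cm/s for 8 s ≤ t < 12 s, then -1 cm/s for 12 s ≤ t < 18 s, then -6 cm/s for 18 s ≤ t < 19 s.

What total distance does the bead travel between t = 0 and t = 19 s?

106 cm

Distance (not displacement) is the total path length: add the absolute areas under v-t.
0–5 s: |10| × 5 = 50 cm
5–8 s: |-4| × 3 = 12 cm
8–12 s: |-8| × 4 = 32 cm
12–18 s: |-1| × 6 = 6 cm
18–19 s: |-6| × 1 = 6 cm
Total distance = 106 cm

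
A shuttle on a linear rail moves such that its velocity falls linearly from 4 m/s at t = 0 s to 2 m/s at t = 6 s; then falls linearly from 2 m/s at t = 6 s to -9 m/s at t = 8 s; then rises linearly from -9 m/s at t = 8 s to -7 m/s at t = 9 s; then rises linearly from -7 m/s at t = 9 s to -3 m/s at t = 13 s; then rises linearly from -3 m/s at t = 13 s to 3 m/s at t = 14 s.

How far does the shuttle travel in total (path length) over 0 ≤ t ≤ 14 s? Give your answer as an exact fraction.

1215/22 m

Distance (not displacement) is the total path length: add the absolute areas under v-t.
0–6 s: |½(4 + 2)(6)| = 18 m
6–8 s: v = 0 at t = 70/11 s; triangle areas 4/11 + 81/11 = 85/11 m
8–9 s: |½(-9 + -7)(1)| = 8 m
9–13 s: |½(-7 + -3)(4)| = 20 m
13–14 s: v = 0 at t = 13.5 s; triangle areas 0.75 + 0.75 = 1.5 m
Total distance = 1215/22 m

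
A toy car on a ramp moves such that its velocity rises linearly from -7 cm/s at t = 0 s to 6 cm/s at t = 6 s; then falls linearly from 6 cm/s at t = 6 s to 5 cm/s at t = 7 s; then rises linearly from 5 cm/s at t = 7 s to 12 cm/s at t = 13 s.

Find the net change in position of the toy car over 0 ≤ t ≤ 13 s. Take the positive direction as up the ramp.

Displacement is the signed area under the v-t curve.
0–6 s: ½(-7 + 6)(6) = -3 cm
6–7 s: ½(6 + 5)(1) = 5.5 cm
7–13 s: ½(5 + 12)(6) = 51 cm
Net displacement = 53.5 cm

53.5 cm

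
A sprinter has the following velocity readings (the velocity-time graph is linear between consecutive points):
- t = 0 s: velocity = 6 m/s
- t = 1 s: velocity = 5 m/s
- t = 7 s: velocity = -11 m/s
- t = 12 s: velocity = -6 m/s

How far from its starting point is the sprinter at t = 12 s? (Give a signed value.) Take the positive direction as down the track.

-55 m

Net displacement equals the area under the velocity-time graph (areas below the axis count negative).
0–1 s: ½(6 + 5)(1) = 5.5 m
1–7 s: ½(5 + -11)(6) = -18 m
7–12 s: ½(-11 + -6)(5) = -42.5 m
Net displacement = -55 m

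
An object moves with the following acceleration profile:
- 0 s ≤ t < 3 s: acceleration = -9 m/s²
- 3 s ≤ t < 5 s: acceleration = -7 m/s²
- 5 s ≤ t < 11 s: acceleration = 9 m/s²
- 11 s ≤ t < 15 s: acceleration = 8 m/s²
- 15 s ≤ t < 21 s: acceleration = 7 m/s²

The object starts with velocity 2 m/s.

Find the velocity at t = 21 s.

Δv equals the area under the a-t graph; then v = v₀ + Δv.
0–3 s: -9 × 3 = -27 m/s
3–5 s: -7 × 2 = -14 m/s
5–11 s: 9 × 6 = 54 m/s
11–15 s: 8 × 4 = 32 m/s
15–21 s: 7 × 6 = 42 m/s
Δv = 87 m/s, so v(21) = 2 + (87) = 89 m/s.

89 m/s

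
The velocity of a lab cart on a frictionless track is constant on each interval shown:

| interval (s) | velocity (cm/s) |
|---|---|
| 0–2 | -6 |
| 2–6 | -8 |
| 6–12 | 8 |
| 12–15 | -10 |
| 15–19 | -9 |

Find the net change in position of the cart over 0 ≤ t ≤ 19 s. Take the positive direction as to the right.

Net displacement equals the area under the velocity-time graph (areas below the axis count negative).
0–2 s: -6 × 2 = -12 cm
2–6 s: -8 × 4 = -32 cm
6–12 s: 8 × 6 = 48 cm
12–15 s: -10 × 3 = -30 cm
15–19 s: -9 × 4 = -36 cm
Net displacement = -62 cm

-62 cm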